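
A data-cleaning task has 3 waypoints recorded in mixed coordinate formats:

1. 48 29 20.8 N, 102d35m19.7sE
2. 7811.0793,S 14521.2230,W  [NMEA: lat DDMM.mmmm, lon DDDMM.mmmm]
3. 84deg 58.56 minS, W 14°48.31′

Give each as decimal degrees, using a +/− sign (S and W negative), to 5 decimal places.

Point 1:
  Lat: 48 + 29/60 + 20.8/3600 = 48.489111
  N → positive
  Lon: 35′ + 19.7″ = 35.32833′; 102 + 35.32833/60 = 102.588806
  E → positive
Point 2:
  Latitude: degrees = first 2 digits = 78, minutes = 11.0793; 78 + 11.0793/60 = 78.184655
  hemisphere S, so the sign is −
  Lon: split at 3 digits → 145° and 21.223′; 145 + 21.223/60 = 145.353717
  hemisphere W, so the sign is −
Point 3:
  φ: 58.56′ = 0.976000°; total 84.976000
  S ⇒ negate
  λ: 48.31′ = 0.805167°; total 14.805167
  hemisphere W, so the sign is −

1. 48.48911, 102.58881
2. -78.18466, -145.35372
3. -84.97600, -14.80517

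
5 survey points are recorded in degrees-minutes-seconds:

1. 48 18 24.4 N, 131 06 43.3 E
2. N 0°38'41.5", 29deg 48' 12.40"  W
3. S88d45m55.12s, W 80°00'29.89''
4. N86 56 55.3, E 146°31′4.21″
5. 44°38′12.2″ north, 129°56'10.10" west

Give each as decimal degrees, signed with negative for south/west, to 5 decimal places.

Point 1:
  Latitude: 48 + 18/60 + 24.4/3600 = 48.306778
  N ⇒ keep positive
  λ: 6′ + 43.3″ = 6.72167′; 131 + 6.72167/60 = 131.112028
  E ⇒ keep positive
Point 2:
  Latitude: 0° + 38/60 + 41.5/3600 = 0 + 0.633333 + 0.011528 = 0.644861
  N ⇒ keep positive
  Longitude: 29 + 48/60 + 12.4/3600 = 29.803444
  hemisphere W, so the sign is −
Point 3:
  Latitude: 45′ + 55.12″ = 45.91867′; 88 + 45.91867/60 = 88.765311
  S ⇒ negate
  Lon: 80 + 0/60 + 29.89/3600 = 80.008303
  W → negative
Point 4:
  Latitude: 56′ + 55.3″ = 56.92167′; 86 + 56.92167/60 = 86.948694
  N → positive
  λ: 31′ + 4.21″ = 31.07017′; 146 + 31.07017/60 = 146.517836
  E ⇒ keep positive
Point 5:
  φ: 38′ + 12.2″ = 38.20333′; 44 + 38.20333/60 = 44.636722
  N → positive
  Longitude: 129° + 56/60 + 10.1/3600 = 129 + 0.933333 + 0.002806 = 129.936139
  W ⇒ negate

1. 48.30678, 131.11203
2. 0.64486, -29.80344
3. -88.76531, -80.00830
4. 86.94869, 146.51784
5. 44.63672, -129.93614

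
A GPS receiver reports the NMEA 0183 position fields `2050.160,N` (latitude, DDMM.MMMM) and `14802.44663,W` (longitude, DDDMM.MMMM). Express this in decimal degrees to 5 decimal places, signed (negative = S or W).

20.83600, -148.04078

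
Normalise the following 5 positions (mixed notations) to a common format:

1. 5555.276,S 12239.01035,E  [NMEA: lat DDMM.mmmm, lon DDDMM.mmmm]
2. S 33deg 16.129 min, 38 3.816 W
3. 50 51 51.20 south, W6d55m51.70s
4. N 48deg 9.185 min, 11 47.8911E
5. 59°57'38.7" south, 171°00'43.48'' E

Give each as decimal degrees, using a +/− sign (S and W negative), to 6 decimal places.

1. -55.921267, 122.650173
2. -33.268817, -38.063600
3. -50.864222, -6.931028
4. 48.153083, 11.798185
5. -59.960750, 171.012078

Point 1:
  Latitude: split at 2 digits → 55° and 55.276′; 55 + 55.276/60 = 55.9212667
  hemisphere S, so the sign is −
  Longitude: split at 3 digits → 122° and 39.01035′; 122 + 39.01035/60 = 122.6501725
  E ⇒ keep positive
Point 2:
  Lat: 16.129′ = 0.268817°; total 33.2688167
  S → negative
  λ: 3.816′ = 0.063600°; total 38.0636000
  hemisphere W, so the sign is −
Point 3:
  Latitude: 50° + 51/60 + 51.2/3600 = 50 + 0.850000 + 0.014222 = 50.8642222
  S ⇒ negate
  Lon: 55′ + 51.7″ = 55.86167′; 6 + 55.86167/60 = 6.9310278
  W ⇒ negate
Point 4:
  φ: 9.185′ = 0.153083°; total 48.1530833
  N ⇒ keep positive
  Longitude: 47.8911′ = 0.798185°; total 11.7981850
  E → positive
Point 5:
  Lat: 59° + 57/60 + 38.7/3600 = 59 + 0.950000 + 0.010750 = 59.9607500
  hemisphere S, so the sign is −
  Longitude: 171° + 0/60 + 43.48/3600 = 171 + 0.000000 + 0.012078 = 171.0120778
  E → positive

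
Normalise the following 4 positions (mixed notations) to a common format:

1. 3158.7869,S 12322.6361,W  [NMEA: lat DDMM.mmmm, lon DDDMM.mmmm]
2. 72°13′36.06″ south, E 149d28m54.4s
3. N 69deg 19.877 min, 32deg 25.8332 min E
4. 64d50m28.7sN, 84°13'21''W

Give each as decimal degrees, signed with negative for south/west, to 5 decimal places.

1. -31.97978, -123.37727
2. -72.22668, 149.48178
3. 69.33128, 32.43055
4. 64.84131, -84.22250

Point 1:
  φ: degrees = first 2 digits = 31, minutes = 58.7869; 31 + 58.7869/60 = 31.979782
  S ⇒ negate
  Lon: degrees = first 3 digits = 123, minutes = 22.6361; 123 + 22.6361/60 = 123.377268
  W → negative
Point 2:
  Lat: 72 + 13/60 + 36.06/3600 = 72.226683
  hemisphere S, so the sign is −
  Lon: 149° + 28/60 + 54.4/3600 = 149 + 0.466667 + 0.015111 = 149.481778
  E → positive
Point 3:
  φ: 19.877′ = 0.331283°; total 69.331283
  N ⇒ keep positive
  λ: 25.8332′ = 0.430553°; total 32.430553
  E ⇒ keep positive
Point 4:
  Latitude: 64° + 50/60 + 28.7/3600 = 64 + 0.833333 + 0.007972 = 64.841306
  N → positive
  Longitude: 84 + 13/60 + 21/3600 = 84.222500
  W ⇒ negate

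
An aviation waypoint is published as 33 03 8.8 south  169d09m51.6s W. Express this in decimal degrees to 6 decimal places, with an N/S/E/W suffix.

Latitude: 3′ + 8.8″ = 3.14667′; 33 + 3.14667/60 = 33.0524444
Lon: 169 + 9/60 + 51.6/3600 = 169.1643333

33.052444° S, 169.164333° W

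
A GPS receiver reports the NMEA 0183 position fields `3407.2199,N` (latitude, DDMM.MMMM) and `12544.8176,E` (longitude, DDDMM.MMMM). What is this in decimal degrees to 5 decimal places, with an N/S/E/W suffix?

34.12033° N, 125.74696° E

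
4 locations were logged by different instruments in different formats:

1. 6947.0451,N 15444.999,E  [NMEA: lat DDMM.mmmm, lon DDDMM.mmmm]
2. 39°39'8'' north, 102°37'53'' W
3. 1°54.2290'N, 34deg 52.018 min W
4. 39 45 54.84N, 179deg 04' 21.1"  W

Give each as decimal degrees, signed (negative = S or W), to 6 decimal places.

1. 69.784085, 154.749983
2. 39.652222, -102.631389
3. 1.903817, -34.866967
4. 39.765233, -179.072528

Point 1:
  Lat: split at 2 digits → 69° and 47.0451′; 69 + 47.0451/60 = 69.7840850
  N → positive
  λ: split at 3 digits → 154° and 44.999′; 154 + 44.999/60 = 154.7499833
  E ⇒ keep positive
Point 2:
  Latitude: 39° + 39/60 + 8/3600 = 39 + 0.650000 + 0.002222 = 39.6522222
  N ⇒ keep positive
  λ: 102° + 37/60 + 53/3600 = 102 + 0.616667 + 0.014722 = 102.6313889
  W → negative
Point 3:
  φ: 1 + 54.229/60 = 1.9038167
  N → positive
  λ: 52.018′ = 0.866967°; total 34.8669667
  W ⇒ negate
Point 4:
  φ: 39 + 45/60 + 54.84/3600 = 39.7652333
  N ⇒ keep positive
  λ: 179° + 4/60 + 21.1/3600 = 179 + 0.066667 + 0.005861 = 179.0725278
  W ⇒ negate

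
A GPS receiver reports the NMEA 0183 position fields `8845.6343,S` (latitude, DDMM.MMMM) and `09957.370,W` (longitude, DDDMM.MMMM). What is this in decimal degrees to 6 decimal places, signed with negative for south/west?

-88.760572, -99.956167

Lat: split at 2 digits → 88° and 45.6343′; 88 + 45.6343/60 = 88.7605717
S → negative
Longitude: split at 3 digits → 099° and 57.37′; 99 + 57.37/60 = 99.9561667
W ⇒ negate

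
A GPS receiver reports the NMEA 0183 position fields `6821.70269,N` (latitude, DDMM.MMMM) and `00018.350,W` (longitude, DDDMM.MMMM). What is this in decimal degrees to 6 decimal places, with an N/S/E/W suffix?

Latitude: split at 2 digits → 68° and 21.70269′; 68 + 21.70269/60 = 68.3617115
Longitude: split at 3 digits → 000° and 18.35′; 0 + 18.35/60 = 0.3058333

68.361712° N, 0.305833° W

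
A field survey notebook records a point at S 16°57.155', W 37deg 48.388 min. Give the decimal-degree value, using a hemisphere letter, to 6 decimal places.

16.952583° S, 37.806467° W

Latitude: 16 + 57.155/60 = 16.9525833
Lon: 48.388′ = 0.806467°; total 37.8064667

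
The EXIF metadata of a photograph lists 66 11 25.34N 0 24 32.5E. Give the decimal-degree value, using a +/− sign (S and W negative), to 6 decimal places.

Latitude: 66° + 11/60 + 25.34/3600 = 66 + 0.183333 + 0.007039 = 66.1903722
N ⇒ keep positive
Longitude: 0° + 24/60 + 32.5/3600 = 0 + 0.400000 + 0.009028 = 0.4090278
E ⇒ keep positive

66.190372, 0.409028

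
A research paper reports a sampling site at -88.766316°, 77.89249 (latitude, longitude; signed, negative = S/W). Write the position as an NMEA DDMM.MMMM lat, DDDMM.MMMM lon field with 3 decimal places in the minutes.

Latitude is negative → S; |value| = 88.766316
Lat: fractional part 0.766316 → 45.97896 minutes
λ: minutes = (77.892490 − 77) × 60 = 53.54940

8845.979,S / 07753.549,E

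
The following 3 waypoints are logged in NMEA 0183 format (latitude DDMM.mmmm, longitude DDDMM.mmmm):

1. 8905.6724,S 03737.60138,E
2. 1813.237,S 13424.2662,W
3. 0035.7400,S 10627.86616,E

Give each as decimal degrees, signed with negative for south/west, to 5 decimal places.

Point 1:
  Latitude: split at 2 digits → 89° and 5.6724′; 89 + 5.6724/60 = 89.094540
  S ⇒ negate
  Lon: degrees = first 3 digits = 37, minutes = 37.60138; 37 + 37.60138/60 = 37.626690
  E ⇒ keep positive
Point 2:
  φ: split at 2 digits → 18° and 13.237′; 18 + 13.237/60 = 18.220617
  S → negative
  Lon: degrees = first 3 digits = 134, minutes = 24.2662; 134 + 24.2662/60 = 134.404437
  W ⇒ negate
Point 3:
  Latitude: degrees = first 2 digits = 0, minutes = 35.74; 0 + 35.74/60 = 0.595667
  S → negative
  λ: split at 3 digits → 106° and 27.86616′; 106 + 27.86616/60 = 106.464436
  E → positive

1. -89.09454, 37.62669
2. -18.22062, -134.40444
3. -0.59567, 106.46444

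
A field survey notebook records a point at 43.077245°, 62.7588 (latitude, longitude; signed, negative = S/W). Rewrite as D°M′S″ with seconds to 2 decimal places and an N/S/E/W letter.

Latitude: whole degrees 43; 4.63470′ → 4′ and 38.0820″
Lon: 0.758800 × 60 = 45.52800′ → 45′, remainder × 60 = 31.6800″

43°04′38.08″ N, 62°45′31.68″ E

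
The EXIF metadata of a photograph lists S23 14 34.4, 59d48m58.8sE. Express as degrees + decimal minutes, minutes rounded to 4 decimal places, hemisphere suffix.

Lat: seconds/60 = 0.57333; minutes = 14 + 0.57333 = 14.573333
Longitude: 48 + 58.8/60 = 48.980000′

23° 14.5733′ S, 59° 48.9800′ E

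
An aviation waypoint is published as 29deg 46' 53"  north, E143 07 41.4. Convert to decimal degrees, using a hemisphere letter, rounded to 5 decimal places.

29.78139° N, 143.12817° E

Lat: 46′ + 53″ = 46.88333′; 29 + 46.88333/60 = 29.781389
Lon: 143 + 7/60 + 41.4/3600 = 143.128167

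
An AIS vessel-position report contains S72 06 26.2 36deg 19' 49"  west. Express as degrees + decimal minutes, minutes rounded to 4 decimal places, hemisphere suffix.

72° 6.4367′ S, 36° 19.8167′ W

Latitude: 6 + 26.2/60 = 6.436667′
Longitude: 19 + 49/60 = 19.816667′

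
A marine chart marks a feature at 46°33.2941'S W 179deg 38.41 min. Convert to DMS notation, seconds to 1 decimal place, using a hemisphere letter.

Lat: fractional minutes 0.29410 × 60 = 17.646″
λ: 38.41000′ → 38′ and 0.41000 × 60 = 24.600″

46°33′17.6″ S, 179°38′24.6″ W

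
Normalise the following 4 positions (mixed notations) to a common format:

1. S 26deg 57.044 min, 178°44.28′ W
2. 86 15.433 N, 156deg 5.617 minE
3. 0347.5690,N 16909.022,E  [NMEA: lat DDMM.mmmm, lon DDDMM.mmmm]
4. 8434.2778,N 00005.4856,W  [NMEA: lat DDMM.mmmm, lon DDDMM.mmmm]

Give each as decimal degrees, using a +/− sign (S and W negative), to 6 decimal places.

Point 1:
  Lat: 57.044′ = 0.950733°; total 26.9507333
  hemisphere S, so the sign is −
  Longitude: 44.28′ = 0.738000°; total 178.7380000
  hemisphere W, so the sign is −
Point 2:
  φ: 15.433′ = 0.257217°; total 86.2572167
  N ⇒ keep positive
  Lon: 156 + 5.617/60 = 156.0936167
  E ⇒ keep positive
Point 3:
  φ: split at 2 digits → 03° and 47.569′; 3 + 47.569/60 = 3.7928167
  N ⇒ keep positive
  Longitude: split at 3 digits → 169° and 9.022′; 169 + 9.022/60 = 169.1503667
  E ⇒ keep positive
Point 4:
  Lat: degrees = first 2 digits = 84, minutes = 34.2778; 84 + 34.2778/60 = 84.5712967
  N → positive
  Lon: degrees = first 3 digits = 0, minutes = 5.4856; 0 + 5.4856/60 = 0.0914267
  W → negative

1. -26.950733, -178.738000
2. 86.257217, 156.093617
3. 3.792817, 169.150367
4. 84.571297, -0.091427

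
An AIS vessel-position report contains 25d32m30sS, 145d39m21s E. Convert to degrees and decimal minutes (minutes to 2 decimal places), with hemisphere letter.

25° 32.50′ S, 145° 39.35′ E

φ: 32 + 30/60 = 32.5000′
Lon: seconds/60 = 0.35000; minutes = 39 + 0.35000 = 39.3500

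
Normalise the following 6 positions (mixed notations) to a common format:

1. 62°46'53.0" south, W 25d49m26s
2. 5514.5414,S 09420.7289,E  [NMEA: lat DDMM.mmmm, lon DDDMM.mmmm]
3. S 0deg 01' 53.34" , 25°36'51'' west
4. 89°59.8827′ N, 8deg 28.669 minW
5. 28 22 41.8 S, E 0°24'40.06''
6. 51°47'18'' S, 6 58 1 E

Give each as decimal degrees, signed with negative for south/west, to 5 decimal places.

Point 1:
  φ: 62 + 46/60 + 53/3600 = 62.781389
  S ⇒ negate
  Lon: 25° + 49/60 + 26/3600 = 25 + 0.816667 + 0.007222 = 25.823889
  W → negative
Point 2:
  Lat: split at 2 digits → 55° and 14.5414′; 55 + 14.5414/60 = 55.242357
  S ⇒ negate
  Longitude: split at 3 digits → 094° and 20.7289′; 94 + 20.7289/60 = 94.345482
  E ⇒ keep positive
Point 3:
  Latitude: 0° + 1/60 + 53.34/3600 = 0 + 0.016667 + 0.014817 = 0.031483
  hemisphere S, so the sign is −
  Lon: 36′ + 51″ = 36.85000′; 25 + 36.85000/60 = 25.614167
  W → negative
Point 4:
  φ: 89 + 59.8827/60 = 89.998045
  N → positive
  Lon: 8 + 28.669/60 = 8.477817
  hemisphere W, so the sign is −
Point 5:
  Lat: 28° + 22/60 + 41.8/3600 = 28 + 0.366667 + 0.011611 = 28.378278
  S → negative
  Lon: 24′ + 40.06″ = 24.66767′; 0 + 24.66767/60 = 0.411128
  E ⇒ keep positive
Point 6:
  Latitude: 51° + 47/60 + 18/3600 = 51 + 0.783333 + 0.005000 = 51.788333
  S ⇒ negate
  λ: 6 + 58/60 + 1/3600 = 6.966944
  E → positive

1. -62.78139, -25.82389
2. -55.24236, 94.34548
3. -0.03148, -25.61417
4. 89.99805, -8.47782
5. -28.37828, 0.41113
6. -51.78833, 6.96694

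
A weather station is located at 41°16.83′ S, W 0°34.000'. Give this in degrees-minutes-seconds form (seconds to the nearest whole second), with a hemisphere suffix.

41°16′50″ S, 0°34′0″ W

Lat: 16.83000′ → 16′ and 0.83000 × 60 = 49.80″
λ: 34.00000′ → 34′ and 0.00000 × 60 = 0.00″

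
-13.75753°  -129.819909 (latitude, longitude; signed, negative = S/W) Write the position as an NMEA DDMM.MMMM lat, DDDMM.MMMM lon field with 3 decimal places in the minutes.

1345.452,S / 12949.195,W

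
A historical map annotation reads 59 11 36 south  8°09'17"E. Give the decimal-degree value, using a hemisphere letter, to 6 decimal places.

Latitude: 59° + 11/60 + 36/3600 = 59 + 0.183333 + 0.010000 = 59.1933333
Longitude: 8 + 9/60 + 17/3600 = 8.1547222

59.193333° S, 8.154722° E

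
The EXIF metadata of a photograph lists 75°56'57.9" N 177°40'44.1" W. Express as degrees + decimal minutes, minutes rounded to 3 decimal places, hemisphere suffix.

Lat: 56 + 57.9/60 = 56.96500′
Lon: 40 + 44.1/60 = 40.73500′

75° 56.965′ N, 177° 40.735′ W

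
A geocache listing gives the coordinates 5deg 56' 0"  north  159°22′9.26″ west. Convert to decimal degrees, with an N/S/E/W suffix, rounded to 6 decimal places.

5.933333° N, 159.369239° W

Lat: 5 + 56/60 + 0/3600 = 5.9333333
λ: 22′ + 9.26″ = 22.15433′; 159 + 22.15433/60 = 159.3692389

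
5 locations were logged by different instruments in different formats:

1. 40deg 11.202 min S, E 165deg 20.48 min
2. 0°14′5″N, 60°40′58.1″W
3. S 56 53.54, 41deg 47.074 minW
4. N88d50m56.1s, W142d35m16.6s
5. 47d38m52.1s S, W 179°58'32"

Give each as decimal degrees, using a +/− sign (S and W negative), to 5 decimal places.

1. -40.18670, 165.34133
2. 0.23472, -60.68281
3. -56.89233, -41.78457
4. 88.84892, -142.58794
5. -47.64781, -179.97556

Point 1:
  Latitude: 11.202′ = 0.186700°; total 40.186700
  S → negative
  Longitude: 20.48′ = 0.341333°; total 165.341333
  E ⇒ keep positive
Point 2:
  Latitude: 14′ + 5″ = 14.08333′; 0 + 14.08333/60 = 0.234722
  N ⇒ keep positive
  λ: 60° + 40/60 + 58.1/3600 = 60 + 0.666667 + 0.016139 = 60.682806
  W → negative
Point 3:
  Lat: 56 + 53.54/60 = 56.892333
  hemisphere S, so the sign is −
  λ: 47.074′ = 0.784567°; total 41.784567
  W → negative
Point 4:
  Lat: 88° + 50/60 + 56.1/3600 = 88 + 0.833333 + 0.015583 = 88.848917
  N ⇒ keep positive
  λ: 142° + 35/60 + 16.6/3600 = 142 + 0.583333 + 0.004611 = 142.587944
  W ⇒ negate
Point 5:
  Latitude: 38′ + 52.1″ = 38.86833′; 47 + 38.86833/60 = 47.647806
  hemisphere S, so the sign is −
  Lon: 58′ + 32″ = 58.53333′; 179 + 58.53333/60 = 179.975556
  W ⇒ negate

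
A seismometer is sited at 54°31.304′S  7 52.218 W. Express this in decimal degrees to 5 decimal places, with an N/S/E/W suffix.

54.52173° S, 7.87030° W

Latitude: 54 + 31.304/60 = 54.521733
Longitude: 52.218′ = 0.870300°; total 7.870300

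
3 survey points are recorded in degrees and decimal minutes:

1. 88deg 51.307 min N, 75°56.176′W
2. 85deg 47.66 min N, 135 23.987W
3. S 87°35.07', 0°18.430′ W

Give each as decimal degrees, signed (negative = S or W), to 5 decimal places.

Point 1:
  Lat: 88 + 51.307/60 = 88.855117
  N ⇒ keep positive
  Lon: 75 + 56.176/60 = 75.936267
  W ⇒ negate
Point 2:
  Lat: 85 + 47.66/60 = 85.794333
  N → positive
  Longitude: 135 + 23.987/60 = 135.399783
  hemisphere W, so the sign is −
Point 3:
  φ: 87 + 35.07/60 = 87.584500
  hemisphere S, so the sign is −
  Lon: 18.43′ = 0.307167°; total 0.307167
  W ⇒ negate

1. 88.85512, -75.93627
2. 85.79433, -135.39978
3. -87.58450, -0.30717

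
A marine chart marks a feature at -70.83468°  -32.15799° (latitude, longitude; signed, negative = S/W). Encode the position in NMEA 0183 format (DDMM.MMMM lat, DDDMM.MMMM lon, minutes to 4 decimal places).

7050.0808,S / 03209.4794,W

Latitude is negative → S; |value| = 70.834680
φ: fractional part 0.834680 → 50.080800 minutes
Longitude is negative → W; |value| = 32.157990
Lon: 32° + 0.157990 × 60 = 32° 9.479400′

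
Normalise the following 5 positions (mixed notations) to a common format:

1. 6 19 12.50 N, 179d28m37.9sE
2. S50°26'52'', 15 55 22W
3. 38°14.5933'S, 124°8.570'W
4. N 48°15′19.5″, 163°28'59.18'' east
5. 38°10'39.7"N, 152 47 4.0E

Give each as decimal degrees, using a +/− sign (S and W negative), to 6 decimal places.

1. 6.320139, 179.477194
2. -50.447778, -15.922778
3. -38.243222, -124.142833
4. 48.255417, 163.483106
5. 38.177694, 152.784444

Point 1:
  φ: 6° + 19/60 + 12.5/3600 = 6 + 0.316667 + 0.003472 = 6.3201389
  N ⇒ keep positive
  λ: 179° + 28/60 + 37.9/3600 = 179 + 0.466667 + 0.010528 = 179.4771944
  E ⇒ keep positive
Point 2:
  Lat: 50 + 26/60 + 52/3600 = 50.4477778
  S → negative
  Longitude: 15 + 55/60 + 22/3600 = 15.9227778
  hemisphere W, so the sign is −
Point 3:
  Latitude: 14.5933′ = 0.243222°; total 38.2432217
  S → negative
  Longitude: 8.57′ = 0.142833°; total 124.1428333
  hemisphere W, so the sign is −
Point 4:
  Lat: 48° + 15/60 + 19.5/3600 = 48 + 0.250000 + 0.005417 = 48.2554167
  N → positive
  Lon: 163 + 28/60 + 59.18/3600 = 163.4831056
  E ⇒ keep positive
Point 5:
  Lat: 10′ + 39.7″ = 10.66167′; 38 + 10.66167/60 = 38.1776944
  N → positive
  Lon: 152 + 47/60 + 4/3600 = 152.7844444
  E ⇒ keep positive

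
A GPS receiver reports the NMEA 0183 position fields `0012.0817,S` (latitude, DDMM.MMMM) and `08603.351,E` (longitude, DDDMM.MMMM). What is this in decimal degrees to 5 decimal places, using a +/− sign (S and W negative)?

-0.20136, 86.05585

Latitude: degrees = first 2 digits = 0, minutes = 12.0817; 0 + 12.0817/60 = 0.201362
hemisphere S, so the sign is −
Longitude: split at 3 digits → 086° and 3.351′; 86 + 3.351/60 = 86.055850
E → positive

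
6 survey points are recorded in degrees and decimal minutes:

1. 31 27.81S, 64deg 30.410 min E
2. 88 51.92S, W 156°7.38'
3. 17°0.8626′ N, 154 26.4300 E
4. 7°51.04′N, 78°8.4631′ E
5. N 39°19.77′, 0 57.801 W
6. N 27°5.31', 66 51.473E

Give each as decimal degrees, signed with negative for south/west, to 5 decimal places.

1. -31.46350, 64.50683
2. -88.86533, -156.12300
3. 17.01438, 154.44050
4. 7.85067, 78.14105
5. 39.32950, -0.96335
6. 27.08850, 66.85788

Point 1:
  Lat: 27.81′ = 0.463500°; total 31.463500
  hemisphere S, so the sign is −
  Lon: 64 + 30.41/60 = 64.506833
  E → positive
Point 2:
  Latitude: 88 + 51.92/60 = 88.865333
  hemisphere S, so the sign is −
  λ: 156 + 7.38/60 = 156.123000
  W → negative
Point 3:
  Lat: 17 + 0.8626/60 = 17.014377
  N → positive
  Longitude: 154 + 26.43/60 = 154.440500
  E → positive
Point 4:
  Latitude: 7 + 51.04/60 = 7.850667
  N → positive
  λ: 8.4631′ = 0.141052°; total 78.141052
  E ⇒ keep positive
Point 5:
  Lat: 39 + 19.77/60 = 39.329500
  N ⇒ keep positive
  Longitude: 57.801′ = 0.963350°; total 0.963350
  W → negative
Point 6:
  Latitude: 27 + 5.31/60 = 27.088500
  N → positive
  Longitude: 51.473′ = 0.857883°; total 66.857883
  E ⇒ keep positive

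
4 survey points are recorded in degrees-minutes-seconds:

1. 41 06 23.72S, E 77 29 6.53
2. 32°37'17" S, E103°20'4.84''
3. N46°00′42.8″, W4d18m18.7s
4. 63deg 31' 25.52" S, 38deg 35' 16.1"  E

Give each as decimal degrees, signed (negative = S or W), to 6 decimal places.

Point 1:
  Latitude: 6′ + 23.72″ = 6.39533′; 41 + 6.39533/60 = 41.1065889
  S → negative
  Longitude: 77 + 29/60 + 6.53/3600 = 77.4851472
  E → positive
Point 2:
  Latitude: 32 + 37/60 + 17/3600 = 32.6213889
  S → negative
  λ: 103 + 20/60 + 4.84/3600 = 103.3346778
  E ⇒ keep positive
Point 3:
  Latitude: 46 + 0/60 + 42.8/3600 = 46.0118889
  N ⇒ keep positive
  λ: 4° + 18/60 + 18.7/3600 = 4 + 0.300000 + 0.005194 = 4.3051944
  hemisphere W, so the sign is −
Point 4:
  Latitude: 63° + 31/60 + 25.52/3600 = 63 + 0.516667 + 0.007089 = 63.5237556
  hemisphere S, so the sign is −
  Lon: 38° + 35/60 + 16.1/3600 = 38 + 0.583333 + 0.004472 = 38.5878056
  E ⇒ keep positive

1. -41.106589, 77.485147
2. -32.621389, 103.334678
3. 46.011889, -4.305194
4. -63.523756, 38.587806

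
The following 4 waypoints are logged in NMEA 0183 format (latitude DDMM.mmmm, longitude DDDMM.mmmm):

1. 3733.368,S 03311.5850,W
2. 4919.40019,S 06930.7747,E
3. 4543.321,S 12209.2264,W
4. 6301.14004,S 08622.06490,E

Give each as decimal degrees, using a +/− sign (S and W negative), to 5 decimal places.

1. -37.55613, -33.19308
2. -49.32334, 69.51291
3. -45.72202, -122.15377
4. -63.01900, 86.36775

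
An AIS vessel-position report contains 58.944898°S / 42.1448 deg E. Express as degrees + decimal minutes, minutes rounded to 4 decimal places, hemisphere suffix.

58° 56.6939′ S, 42° 8.6880′ E

φ: fractional part 0.944898 → 56.693880 minutes
Lon: fractional part 0.144800 → 8.688000 minutes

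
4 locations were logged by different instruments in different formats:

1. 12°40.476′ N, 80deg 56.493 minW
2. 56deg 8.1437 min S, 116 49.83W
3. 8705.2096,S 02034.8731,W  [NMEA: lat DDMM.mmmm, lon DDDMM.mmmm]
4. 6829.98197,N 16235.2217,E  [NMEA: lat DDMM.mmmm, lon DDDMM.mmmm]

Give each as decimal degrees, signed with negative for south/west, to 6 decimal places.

Point 1:
  φ: 12 + 40.476/60 = 12.6746000
  N → positive
  Longitude: 56.493′ = 0.941550°; total 80.9415500
  W → negative
Point 2:
  Lat: 8.1437′ = 0.135728°; total 56.1357283
  hemisphere S, so the sign is −
  Lon: 49.83′ = 0.830500°; total 116.8305000
  W → negative
Point 3:
  Lat: degrees = first 2 digits = 87, minutes = 5.2096; 87 + 5.2096/60 = 87.0868267
  S ⇒ negate
  Longitude: split at 3 digits → 020° and 34.8731′; 20 + 34.8731/60 = 20.5812183
  W ⇒ negate
Point 4:
  Lat: degrees = first 2 digits = 68, minutes = 29.98197; 68 + 29.98197/60 = 68.4996995
  N ⇒ keep positive
  Lon: degrees = first 3 digits = 162, minutes = 35.2217; 162 + 35.2217/60 = 162.5870283
  E ⇒ keep positive

1. 12.674600, -80.941550
2. -56.135728, -116.830500
3. -87.086827, -20.581218
4. 68.499700, 162.587028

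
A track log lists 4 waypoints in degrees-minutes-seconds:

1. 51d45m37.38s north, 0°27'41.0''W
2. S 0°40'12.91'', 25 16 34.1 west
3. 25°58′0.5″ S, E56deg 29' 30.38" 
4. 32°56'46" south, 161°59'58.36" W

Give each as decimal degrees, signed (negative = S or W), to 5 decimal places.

1. 51.76038, -0.46139
2. -0.67025, -25.27614
3. -25.96681, 56.49177
4. -32.94611, -161.99954

Point 1:
  φ: 45′ + 37.38″ = 45.62300′; 51 + 45.62300/60 = 51.760383
  N ⇒ keep positive
  Longitude: 27′ + 41″ = 27.68333′; 0 + 27.68333/60 = 0.461389
  hemisphere W, so the sign is −
Point 2:
  Lat: 40′ + 12.91″ = 40.21517′; 0 + 40.21517/60 = 0.670253
  hemisphere S, so the sign is −
  Longitude: 25 + 16/60 + 34.1/3600 = 25.276139
  W → negative
Point 3:
  Lat: 58′ + 0.5″ = 58.00833′; 25 + 58.00833/60 = 25.966806
  S ⇒ negate
  Lon: 29′ + 30.38″ = 29.50633′; 56 + 29.50633/60 = 56.491772
  E → positive
Point 4:
  φ: 32 + 56/60 + 46/3600 = 32.946111
  S ⇒ negate
  λ: 59′ + 58.36″ = 59.97267′; 161 + 59.97267/60 = 161.999544
  W ⇒ negate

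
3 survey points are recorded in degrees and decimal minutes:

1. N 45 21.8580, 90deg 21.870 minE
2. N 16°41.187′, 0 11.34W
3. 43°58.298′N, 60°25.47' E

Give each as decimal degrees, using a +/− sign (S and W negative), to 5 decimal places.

1. 45.36430, 90.36450
2. 16.68645, -0.18900
3. 43.97163, 60.42450

Point 1:
  Latitude: 45 + 21.858/60 = 45.364300
  N ⇒ keep positive
  λ: 21.87′ = 0.364500°; total 90.364500
  E ⇒ keep positive
Point 2:
  Latitude: 16 + 41.187/60 = 16.686450
  N ⇒ keep positive
  Lon: 0 + 11.34/60 = 0.189000
  hemisphere W, so the sign is −
Point 3:
  Latitude: 58.298′ = 0.971633°; total 43.971633
  N ⇒ keep positive
  λ: 60 + 25.47/60 = 60.424500
  E ⇒ keep positive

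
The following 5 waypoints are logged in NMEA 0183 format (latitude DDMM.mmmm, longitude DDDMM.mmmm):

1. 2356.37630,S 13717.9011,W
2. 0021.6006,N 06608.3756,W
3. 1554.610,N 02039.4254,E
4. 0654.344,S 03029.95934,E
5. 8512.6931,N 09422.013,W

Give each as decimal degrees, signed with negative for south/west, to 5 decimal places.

1. -23.93961, -137.29835
2. 0.36001, -66.13959
3. 15.91017, 20.65709
4. -6.90573, 30.49932
5. 85.21155, -94.36688

Point 1:
  Latitude: degrees = first 2 digits = 23, minutes = 56.3763; 23 + 56.3763/60 = 23.939605
  S → negative
  Longitude: degrees = first 3 digits = 137, minutes = 17.9011; 137 + 17.9011/60 = 137.298352
  W → negative
Point 2:
  Lat: degrees = first 2 digits = 0, minutes = 21.6006; 0 + 21.6006/60 = 0.360010
  N → positive
  Longitude: split at 3 digits → 066° and 8.3756′; 66 + 8.3756/60 = 66.139593
  W ⇒ negate
Point 3:
  φ: split at 2 digits → 15° and 54.61′; 15 + 54.61/60 = 15.910167
  N ⇒ keep positive
  Lon: degrees = first 3 digits = 20, minutes = 39.4254; 20 + 39.4254/60 = 20.657090
  E ⇒ keep positive
Point 4:
  Lat: split at 2 digits → 06° and 54.344′; 6 + 54.344/60 = 6.905733
  S → negative
  Lon: split at 3 digits → 030° and 29.95934′; 30 + 29.95934/60 = 30.499322
  E → positive
Point 5:
  φ: degrees = first 2 digits = 85, minutes = 12.6931; 85 + 12.6931/60 = 85.211552
  N → positive
  λ: degrees = first 3 digits = 94, minutes = 22.013; 94 + 22.013/60 = 94.366883
  hemisphere W, so the sign is −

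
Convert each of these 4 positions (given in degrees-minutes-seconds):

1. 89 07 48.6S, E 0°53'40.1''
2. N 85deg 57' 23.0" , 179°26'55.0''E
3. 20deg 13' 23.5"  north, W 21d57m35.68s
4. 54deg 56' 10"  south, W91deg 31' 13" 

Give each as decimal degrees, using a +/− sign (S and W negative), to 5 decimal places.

1. -89.13017, 0.89447
2. 85.95639, 179.44861
3. 20.22319, -21.95991
4. -54.93611, -91.52028

Point 1:
  Latitude: 89° + 7/60 + 48.6/3600 = 89 + 0.116667 + 0.013500 = 89.130167
  hemisphere S, so the sign is −
  Longitude: 0° + 53/60 + 40.1/3600 = 0 + 0.883333 + 0.011139 = 0.894472
  E ⇒ keep positive
Point 2:
  Lat: 57′ + 23″ = 57.38333′; 85 + 57.38333/60 = 85.956389
  N → positive
  Longitude: 179 + 26/60 + 55/3600 = 179.448611
  E ⇒ keep positive
Point 3:
  Lat: 20 + 13/60 + 23.5/3600 = 20.223194
  N → positive
  Lon: 21° + 57/60 + 35.68/3600 = 21 + 0.950000 + 0.009911 = 21.959911
  hemisphere W, so the sign is −
Point 4:
  Latitude: 54 + 56/60 + 10/3600 = 54.936111
  S ⇒ negate
  λ: 31′ + 13″ = 31.21667′; 91 + 31.21667/60 = 91.520278
  hemisphere W, so the sign is −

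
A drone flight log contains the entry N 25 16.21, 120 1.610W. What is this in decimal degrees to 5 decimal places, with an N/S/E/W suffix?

25.27017° N, 120.02683° W

φ: 25 + 16.21/60 = 25.270167
λ: 120 + 1.61/60 = 120.026833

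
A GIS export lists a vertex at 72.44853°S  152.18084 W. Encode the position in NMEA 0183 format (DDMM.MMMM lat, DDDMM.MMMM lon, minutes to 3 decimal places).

Latitude: 72° + 0.448530 × 60 = 72° 26.91180′
λ: minutes = (152.180840 − 152) × 60 = 10.85040

7226.912,S / 15210.850,W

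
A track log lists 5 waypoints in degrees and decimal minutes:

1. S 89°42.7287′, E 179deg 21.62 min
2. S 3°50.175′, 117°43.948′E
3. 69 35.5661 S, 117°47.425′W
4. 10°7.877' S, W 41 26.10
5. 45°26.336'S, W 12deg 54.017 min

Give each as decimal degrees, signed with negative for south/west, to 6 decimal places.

Point 1:
  Lat: 89 + 42.7287/60 = 89.7121450
  S → negative
  Longitude: 179 + 21.62/60 = 179.3603333
  E ⇒ keep positive
Point 2:
  φ: 50.175′ = 0.836250°; total 3.8362500
  hemisphere S, so the sign is −
  Longitude: 43.948′ = 0.732467°; total 117.7324667
  E ⇒ keep positive
Point 3:
  Lat: 35.5661′ = 0.592768°; total 69.5927683
  S → negative
  λ: 117 + 47.425/60 = 117.7904167
  hemisphere W, so the sign is −
Point 4:
  Latitude: 10 + 7.877/60 = 10.1312833
  S ⇒ negate
  λ: 41 + 26.1/60 = 41.4350000
  W → negative
Point 5:
  Lat: 26.336′ = 0.438933°; total 45.4389333
  S → negative
  λ: 54.017′ = 0.900283°; total 12.9002833
  hemisphere W, so the sign is −

1. -89.712145, 179.360333
2. -3.836250, 117.732467
3. -69.592768, -117.790417
4. -10.131283, -41.435000
5. -45.438933, -12.900283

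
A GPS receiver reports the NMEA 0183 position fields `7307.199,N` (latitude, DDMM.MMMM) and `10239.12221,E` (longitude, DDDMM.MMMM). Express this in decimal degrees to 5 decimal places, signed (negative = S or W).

φ: degrees = first 2 digits = 73, minutes = 7.199; 73 + 7.199/60 = 73.119983
N ⇒ keep positive
Lon: split at 3 digits → 102° and 39.12221′; 102 + 39.12221/60 = 102.652037
E → positive

73.11998, 102.65204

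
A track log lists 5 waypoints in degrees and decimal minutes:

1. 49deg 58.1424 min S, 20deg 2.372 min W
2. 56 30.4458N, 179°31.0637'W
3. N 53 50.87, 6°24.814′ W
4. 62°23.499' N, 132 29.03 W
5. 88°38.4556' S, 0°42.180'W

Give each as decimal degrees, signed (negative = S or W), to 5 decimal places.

Point 1:
  φ: 58.1424′ = 0.969040°; total 49.969040
  hemisphere S, so the sign is −
  Lon: 20 + 2.372/60 = 20.039533
  W → negative
Point 2:
  Latitude: 56 + 30.4458/60 = 56.507430
  N ⇒ keep positive
  Lon: 31.0637′ = 0.517728°; total 179.517728
  hemisphere W, so the sign is −
Point 3:
  Lat: 50.87′ = 0.847833°; total 53.847833
  N → positive
  λ: 24.814′ = 0.413567°; total 6.413567
  hemisphere W, so the sign is −
Point 4:
  Lat: 23.499′ = 0.391650°; total 62.391650
  N → positive
  λ: 29.03′ = 0.483833°; total 132.483833
  W → negative
Point 5:
  Lat: 38.4556′ = 0.640927°; total 88.640927
  S ⇒ negate
  λ: 0 + 42.18/60 = 0.703000
  W ⇒ negate

1. -49.96904, -20.03953
2. 56.50743, -179.51773
3. 53.84783, -6.41357
4. 62.39165, -132.48383
5. -88.64093, -0.70300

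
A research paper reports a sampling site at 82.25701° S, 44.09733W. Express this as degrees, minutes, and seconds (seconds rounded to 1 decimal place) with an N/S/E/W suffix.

82°15′25.2″ S, 44°05′50.4″ W

Latitude: 0.257010° → 15.42060′; 0.42060 × 60 = 25.236″
λ: 0.097330° → 5.83980′; 0.83980 × 60 = 50.388″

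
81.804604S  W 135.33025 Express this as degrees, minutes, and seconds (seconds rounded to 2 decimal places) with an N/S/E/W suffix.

Lat: 0.804604° → 48.27624′; 0.27624 × 60 = 16.5744″
Lon: 0.330250 × 60 = 19.81500′ → 19′, remainder × 60 = 48.9000″

81°48′16.57″ S, 135°19′48.90″ W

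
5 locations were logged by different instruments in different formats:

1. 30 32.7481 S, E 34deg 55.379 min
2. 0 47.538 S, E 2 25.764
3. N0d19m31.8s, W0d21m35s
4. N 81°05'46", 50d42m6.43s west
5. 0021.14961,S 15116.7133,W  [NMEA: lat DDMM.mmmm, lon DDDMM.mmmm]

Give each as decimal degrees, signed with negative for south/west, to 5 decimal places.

1. -30.54580, 34.92298
2. -0.79230, 2.42940
3. 0.32550, -0.35972
4. 81.09611, -50.70179
5. -0.35249, -151.27856

Point 1:
  φ: 32.7481′ = 0.545802°; total 30.545802
  hemisphere S, so the sign is −
  Longitude: 55.379′ = 0.922983°; total 34.922983
  E ⇒ keep positive
Point 2:
  Lat: 47.538′ = 0.792300°; total 0.792300
  S → negative
  Lon: 25.764′ = 0.429400°; total 2.429400
  E → positive
Point 3:
  Latitude: 0 + 19/60 + 31.8/3600 = 0.325500
  N → positive
  Longitude: 0° + 21/60 + 35/3600 = 0 + 0.350000 + 0.009722 = 0.359722
  hemisphere W, so the sign is −
Point 4:
  Lat: 5′ + 46″ = 5.76667′; 81 + 5.76667/60 = 81.096111
  N → positive
  λ: 50 + 42/60 + 6.43/3600 = 50.701786
  hemisphere W, so the sign is −
Point 5:
  Lat: split at 2 digits → 00° and 21.14961′; 0 + 21.14961/60 = 0.352494
  S ⇒ negate
  Longitude: split at 3 digits → 151° and 16.7133′; 151 + 16.7133/60 = 151.278555
  W ⇒ negate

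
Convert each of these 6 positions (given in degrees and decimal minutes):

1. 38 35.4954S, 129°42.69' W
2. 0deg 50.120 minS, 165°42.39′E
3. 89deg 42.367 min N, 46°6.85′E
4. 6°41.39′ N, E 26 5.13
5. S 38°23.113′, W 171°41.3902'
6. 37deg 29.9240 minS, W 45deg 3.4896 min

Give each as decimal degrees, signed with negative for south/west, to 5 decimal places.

Point 1:
  Lat: 35.4954′ = 0.591590°; total 38.591590
  S ⇒ negate
  Lon: 42.69′ = 0.711500°; total 129.711500
  W ⇒ negate
Point 2:
  Latitude: 50.12′ = 0.835333°; total 0.835333
  S → negative
  Longitude: 165 + 42.39/60 = 165.706500
  E ⇒ keep positive
Point 3:
  Lat: 89 + 42.367/60 = 89.706117
  N → positive
  Lon: 6.85′ = 0.114167°; total 46.114167
  E → positive
Point 4:
  Latitude: 6 + 41.39/60 = 6.689833
  N ⇒ keep positive
  λ: 5.13′ = 0.085500°; total 26.085500
  E ⇒ keep positive
Point 5:
  φ: 38 + 23.113/60 = 38.385217
  hemisphere S, so the sign is −
  Lon: 171 + 41.3902/60 = 171.689837
  W ⇒ negate
Point 6:
  Lat: 37 + 29.924/60 = 37.498733
  hemisphere S, so the sign is −
  Lon: 3.4896′ = 0.058160°; total 45.058160
  W → negative

1. -38.59159, -129.71150
2. -0.83533, 165.70650
3. 89.70612, 46.11417
4. 6.68983, 26.08550
5. -38.38522, -171.68984
6. -37.49873, -45.05816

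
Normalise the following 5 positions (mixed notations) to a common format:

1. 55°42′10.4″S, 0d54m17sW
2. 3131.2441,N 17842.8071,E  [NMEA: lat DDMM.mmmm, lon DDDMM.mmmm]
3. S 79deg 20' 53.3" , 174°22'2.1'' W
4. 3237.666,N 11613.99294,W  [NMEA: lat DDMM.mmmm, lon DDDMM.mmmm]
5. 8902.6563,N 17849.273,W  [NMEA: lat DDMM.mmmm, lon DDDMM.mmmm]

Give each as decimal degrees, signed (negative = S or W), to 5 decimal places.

1. -55.70289, -0.90472
2. 31.52074, 178.71345
3. -79.34814, -174.36725
4. 32.62777, -116.23322
5. 89.04427, -178.82122

Point 1:
  Latitude: 42′ + 10.4″ = 42.17333′; 55 + 42.17333/60 = 55.702889
  S → negative
  Longitude: 54′ + 17″ = 54.28333′; 0 + 54.28333/60 = 0.904722
  W → negative
Point 2:
  Lat: split at 2 digits → 31° and 31.2441′; 31 + 31.2441/60 = 31.520735
  N ⇒ keep positive
  λ: degrees = first 3 digits = 178, minutes = 42.8071; 178 + 42.8071/60 = 178.713452
  E → positive
Point 3:
  Latitude: 79 + 20/60 + 53.3/3600 = 79.348139
  hemisphere S, so the sign is −
  Longitude: 174° + 22/60 + 2.1/3600 = 174 + 0.366667 + 0.000583 = 174.367250
  hemisphere W, so the sign is −
Point 4:
  φ: degrees = first 2 digits = 32, minutes = 37.666; 32 + 37.666/60 = 32.627767
  N ⇒ keep positive
  Longitude: degrees = first 3 digits = 116, minutes = 13.99294; 116 + 13.99294/60 = 116.233216
  W ⇒ negate
Point 5:
  φ: degrees = first 2 digits = 89, minutes = 2.6563; 89 + 2.6563/60 = 89.044272
  N → positive
  λ: split at 3 digits → 178° and 49.273′; 178 + 49.273/60 = 178.821217
  W → negative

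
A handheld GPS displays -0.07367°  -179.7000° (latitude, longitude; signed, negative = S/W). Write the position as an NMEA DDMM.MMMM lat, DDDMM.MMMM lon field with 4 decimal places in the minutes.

Latitude is negative → S; |value| = 0.073670
φ: fractional part 0.073670 → 4.420200 minutes
Longitude is negative → W; |value| = 179.700000
λ: 179° + 0.700000 × 60 = 179° 42.000000′

0004.4202,S / 17942.0000,W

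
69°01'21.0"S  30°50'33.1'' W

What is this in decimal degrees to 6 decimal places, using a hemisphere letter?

69.022500° S, 30.842528° W

Latitude: 69° + 1/60 + 21/3600 = 69 + 0.016667 + 0.005833 = 69.0225000
λ: 50′ + 33.1″ = 50.55167′; 30 + 50.55167/60 = 30.8425278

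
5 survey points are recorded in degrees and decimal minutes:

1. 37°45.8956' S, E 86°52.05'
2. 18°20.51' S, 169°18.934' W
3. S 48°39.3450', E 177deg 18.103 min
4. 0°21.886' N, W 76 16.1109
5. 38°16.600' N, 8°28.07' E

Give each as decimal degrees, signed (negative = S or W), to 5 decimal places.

Point 1:
  Latitude: 45.8956′ = 0.764927°; total 37.764927
  S ⇒ negate
  λ: 52.05′ = 0.867500°; total 86.867500
  E ⇒ keep positive
Point 2:
  Lat: 20.51′ = 0.341833°; total 18.341833
  hemisphere S, so the sign is −
  Longitude: 18.934′ = 0.315567°; total 169.315567
  W → negative
Point 3:
  Lat: 48 + 39.345/60 = 48.655750
  hemisphere S, so the sign is −
  Longitude: 177 + 18.103/60 = 177.301717
  E → positive
Point 4:
  φ: 21.886′ = 0.364767°; total 0.364767
  N → positive
  Lon: 16.1109′ = 0.268515°; total 76.268515
  hemisphere W, so the sign is −
Point 5:
  φ: 16.6′ = 0.276667°; total 38.276667
  N → positive
  Lon: 28.07′ = 0.467833°; total 8.467833
  E ⇒ keep positive

1. -37.76493, 86.86750
2. -18.34183, -169.31557
3. -48.65575, 177.30172
4. 0.36477, -76.26852
5. 38.27667, 8.46783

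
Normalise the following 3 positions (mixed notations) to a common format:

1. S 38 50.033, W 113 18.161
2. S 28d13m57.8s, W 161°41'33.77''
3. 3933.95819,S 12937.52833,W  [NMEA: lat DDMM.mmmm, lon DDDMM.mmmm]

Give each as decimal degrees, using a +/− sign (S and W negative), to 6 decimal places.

Point 1:
  Latitude: 50.033′ = 0.833883°; total 38.8338833
  S ⇒ negate
  Lon: 18.161′ = 0.302683°; total 113.3026833
  W → negative
Point 2:
  Lat: 28° + 13/60 + 57.8/3600 = 28 + 0.216667 + 0.016056 = 28.2327222
  S ⇒ negate
  Longitude: 41′ + 33.77″ = 41.56283′; 161 + 41.56283/60 = 161.6927139
  hemisphere W, so the sign is −
Point 3:
  Latitude: split at 2 digits → 39° and 33.95819′; 39 + 33.95819/60 = 39.5659698
  S → negative
  Lon: split at 3 digits → 129° and 37.52833′; 129 + 37.52833/60 = 129.6254722
  W ⇒ negate

1. -38.833883, -113.302683
2. -28.232722, -161.692714
3. -39.565970, -129.625472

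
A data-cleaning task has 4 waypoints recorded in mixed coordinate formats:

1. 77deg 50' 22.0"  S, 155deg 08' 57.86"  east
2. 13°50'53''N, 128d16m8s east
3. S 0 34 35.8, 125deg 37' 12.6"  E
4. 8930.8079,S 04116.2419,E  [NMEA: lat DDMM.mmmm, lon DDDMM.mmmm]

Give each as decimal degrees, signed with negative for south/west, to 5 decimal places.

1. -77.83944, 155.14941
2. 13.84806, 128.26889
3. -0.57661, 125.62017
4. -89.51347, 41.27070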